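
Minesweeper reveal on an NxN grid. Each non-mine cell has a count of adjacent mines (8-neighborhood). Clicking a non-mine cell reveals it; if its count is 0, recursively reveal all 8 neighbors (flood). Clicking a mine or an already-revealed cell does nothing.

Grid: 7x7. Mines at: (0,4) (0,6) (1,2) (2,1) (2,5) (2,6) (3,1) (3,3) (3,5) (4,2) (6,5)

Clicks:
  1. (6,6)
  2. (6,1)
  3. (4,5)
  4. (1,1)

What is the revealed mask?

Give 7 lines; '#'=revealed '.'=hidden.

Click 1 (6,6) count=1: revealed 1 new [(6,6)] -> total=1
Click 2 (6,1) count=0: revealed 12 new [(4,0) (4,1) (5,0) (5,1) (5,2) (5,3) (5,4) (6,0) (6,1) (6,2) (6,3) (6,4)] -> total=13
Click 3 (4,5) count=1: revealed 1 new [(4,5)] -> total=14
Click 4 (1,1) count=2: revealed 1 new [(1,1)] -> total=15

Answer: .......
.#.....
.......
.......
##...#.
#####..
#####.#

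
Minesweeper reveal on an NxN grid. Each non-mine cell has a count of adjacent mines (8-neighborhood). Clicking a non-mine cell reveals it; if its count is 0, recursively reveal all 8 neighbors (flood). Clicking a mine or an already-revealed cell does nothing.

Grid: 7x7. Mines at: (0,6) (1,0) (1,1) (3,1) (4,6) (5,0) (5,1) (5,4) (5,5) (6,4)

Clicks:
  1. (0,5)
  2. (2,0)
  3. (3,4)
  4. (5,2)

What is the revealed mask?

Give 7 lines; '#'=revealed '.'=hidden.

Click 1 (0,5) count=1: revealed 1 new [(0,5)] -> total=1
Click 2 (2,0) count=3: revealed 1 new [(2,0)] -> total=2
Click 3 (3,4) count=0: revealed 22 new [(0,2) (0,3) (0,4) (1,2) (1,3) (1,4) (1,5) (1,6) (2,2) (2,3) (2,4) (2,5) (2,6) (3,2) (3,3) (3,4) (3,5) (3,6) (4,2) (4,3) (4,4) (4,5)] -> total=24
Click 4 (5,2) count=1: revealed 1 new [(5,2)] -> total=25

Answer: ..####.
..#####
#.#####
..#####
..####.
..#....
.......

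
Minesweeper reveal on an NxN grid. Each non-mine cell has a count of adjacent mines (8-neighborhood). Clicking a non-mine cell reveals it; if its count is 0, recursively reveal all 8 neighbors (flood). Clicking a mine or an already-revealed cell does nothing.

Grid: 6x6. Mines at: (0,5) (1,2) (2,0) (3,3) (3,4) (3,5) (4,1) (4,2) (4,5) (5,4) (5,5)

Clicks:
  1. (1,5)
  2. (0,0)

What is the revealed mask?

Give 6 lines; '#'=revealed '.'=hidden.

Click 1 (1,5) count=1: revealed 1 new [(1,5)] -> total=1
Click 2 (0,0) count=0: revealed 4 new [(0,0) (0,1) (1,0) (1,1)] -> total=5

Answer: ##....
##...#
......
......
......
......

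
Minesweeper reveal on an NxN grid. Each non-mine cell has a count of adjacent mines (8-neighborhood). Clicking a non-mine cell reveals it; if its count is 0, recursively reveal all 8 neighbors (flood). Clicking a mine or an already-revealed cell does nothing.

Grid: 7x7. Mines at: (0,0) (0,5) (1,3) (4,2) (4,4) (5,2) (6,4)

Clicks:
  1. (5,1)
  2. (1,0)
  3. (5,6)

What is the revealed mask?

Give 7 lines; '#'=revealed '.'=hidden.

Click 1 (5,1) count=2: revealed 1 new [(5,1)] -> total=1
Click 2 (1,0) count=1: revealed 1 new [(1,0)] -> total=2
Click 3 (5,6) count=0: revealed 15 new [(1,4) (1,5) (1,6) (2,4) (2,5) (2,6) (3,4) (3,5) (3,6) (4,5) (4,6) (5,5) (5,6) (6,5) (6,6)] -> total=17

Answer: .......
#...###
....###
....###
.....##
.#...##
.....##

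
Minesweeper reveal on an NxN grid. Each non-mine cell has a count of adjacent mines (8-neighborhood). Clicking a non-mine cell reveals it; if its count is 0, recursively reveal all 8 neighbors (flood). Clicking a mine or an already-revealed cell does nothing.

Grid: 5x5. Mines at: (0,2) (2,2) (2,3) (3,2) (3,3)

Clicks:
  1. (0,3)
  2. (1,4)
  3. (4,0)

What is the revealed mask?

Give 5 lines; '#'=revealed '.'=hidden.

Answer: ##.#.
##..#
##...
##...
##...

Derivation:
Click 1 (0,3) count=1: revealed 1 new [(0,3)] -> total=1
Click 2 (1,4) count=1: revealed 1 new [(1,4)] -> total=2
Click 3 (4,0) count=0: revealed 10 new [(0,0) (0,1) (1,0) (1,1) (2,0) (2,1) (3,0) (3,1) (4,0) (4,1)] -> total=12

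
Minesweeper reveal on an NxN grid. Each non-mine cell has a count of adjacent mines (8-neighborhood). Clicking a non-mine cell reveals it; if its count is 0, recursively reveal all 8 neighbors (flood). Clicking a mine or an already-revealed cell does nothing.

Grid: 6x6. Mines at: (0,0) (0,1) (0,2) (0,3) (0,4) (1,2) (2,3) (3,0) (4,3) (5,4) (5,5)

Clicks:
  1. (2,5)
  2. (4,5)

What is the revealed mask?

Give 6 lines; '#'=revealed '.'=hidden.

Click 1 (2,5) count=0: revealed 8 new [(1,4) (1,5) (2,4) (2,5) (3,4) (3,5) (4,4) (4,5)] -> total=8
Click 2 (4,5) count=2: revealed 0 new [(none)] -> total=8

Answer: ......
....##
....##
....##
....##
......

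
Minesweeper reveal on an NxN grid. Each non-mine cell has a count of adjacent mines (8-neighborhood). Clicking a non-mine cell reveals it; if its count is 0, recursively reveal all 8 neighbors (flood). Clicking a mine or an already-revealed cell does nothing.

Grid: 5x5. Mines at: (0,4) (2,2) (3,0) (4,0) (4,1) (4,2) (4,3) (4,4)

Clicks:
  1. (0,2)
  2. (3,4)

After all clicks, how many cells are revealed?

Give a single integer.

Answer: 11

Derivation:
Click 1 (0,2) count=0: revealed 10 new [(0,0) (0,1) (0,2) (0,3) (1,0) (1,1) (1,2) (1,3) (2,0) (2,1)] -> total=10
Click 2 (3,4) count=2: revealed 1 new [(3,4)] -> total=11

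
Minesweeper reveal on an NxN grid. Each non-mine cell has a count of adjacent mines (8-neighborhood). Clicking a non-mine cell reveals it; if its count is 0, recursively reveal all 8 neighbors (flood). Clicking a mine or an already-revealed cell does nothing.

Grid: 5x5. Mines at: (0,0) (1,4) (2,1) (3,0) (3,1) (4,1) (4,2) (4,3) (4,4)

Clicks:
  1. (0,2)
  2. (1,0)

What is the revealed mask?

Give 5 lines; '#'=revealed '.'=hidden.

Answer: .###.
####.
.....
.....
.....

Derivation:
Click 1 (0,2) count=0: revealed 6 new [(0,1) (0,2) (0,3) (1,1) (1,2) (1,3)] -> total=6
Click 2 (1,0) count=2: revealed 1 new [(1,0)] -> total=7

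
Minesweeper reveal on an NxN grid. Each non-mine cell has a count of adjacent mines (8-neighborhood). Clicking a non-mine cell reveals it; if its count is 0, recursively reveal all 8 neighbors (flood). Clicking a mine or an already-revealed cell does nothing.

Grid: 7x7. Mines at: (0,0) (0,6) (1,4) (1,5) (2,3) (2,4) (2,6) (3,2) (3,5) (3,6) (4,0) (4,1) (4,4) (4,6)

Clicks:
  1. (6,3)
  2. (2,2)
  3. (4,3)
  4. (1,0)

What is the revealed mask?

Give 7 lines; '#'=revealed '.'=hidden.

Click 1 (6,3) count=0: revealed 14 new [(5,0) (5,1) (5,2) (5,3) (5,4) (5,5) (5,6) (6,0) (6,1) (6,2) (6,3) (6,4) (6,5) (6,6)] -> total=14
Click 2 (2,2) count=2: revealed 1 new [(2,2)] -> total=15
Click 3 (4,3) count=2: revealed 1 new [(4,3)] -> total=16
Click 4 (1,0) count=1: revealed 1 new [(1,0)] -> total=17

Answer: .......
#......
..#....
.......
...#...
#######
#######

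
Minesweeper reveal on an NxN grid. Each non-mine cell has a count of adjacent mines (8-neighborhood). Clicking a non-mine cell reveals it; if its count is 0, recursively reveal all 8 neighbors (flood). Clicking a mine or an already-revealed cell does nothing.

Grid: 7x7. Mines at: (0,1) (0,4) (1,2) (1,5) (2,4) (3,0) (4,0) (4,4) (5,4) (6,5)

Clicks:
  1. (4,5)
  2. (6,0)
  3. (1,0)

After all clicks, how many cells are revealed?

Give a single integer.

Click 1 (4,5) count=2: revealed 1 new [(4,5)] -> total=1
Click 2 (6,0) count=0: revealed 17 new [(2,1) (2,2) (2,3) (3,1) (3,2) (3,3) (4,1) (4,2) (4,3) (5,0) (5,1) (5,2) (5,3) (6,0) (6,1) (6,2) (6,3)] -> total=18
Click 3 (1,0) count=1: revealed 1 new [(1,0)] -> total=19

Answer: 19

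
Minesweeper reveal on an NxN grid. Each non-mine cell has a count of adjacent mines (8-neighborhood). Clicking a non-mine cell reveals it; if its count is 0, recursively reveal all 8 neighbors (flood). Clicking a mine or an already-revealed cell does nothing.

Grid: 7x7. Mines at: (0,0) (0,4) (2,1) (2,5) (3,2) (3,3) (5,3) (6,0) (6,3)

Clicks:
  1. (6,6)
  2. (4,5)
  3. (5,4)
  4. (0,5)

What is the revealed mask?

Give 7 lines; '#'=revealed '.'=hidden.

Click 1 (6,6) count=0: revealed 12 new [(3,4) (3,5) (3,6) (4,4) (4,5) (4,6) (5,4) (5,5) (5,6) (6,4) (6,5) (6,6)] -> total=12
Click 2 (4,5) count=0: revealed 0 new [(none)] -> total=12
Click 3 (5,4) count=2: revealed 0 new [(none)] -> total=12
Click 4 (0,5) count=1: revealed 1 new [(0,5)] -> total=13

Answer: .....#.
.......
.......
....###
....###
....###
....###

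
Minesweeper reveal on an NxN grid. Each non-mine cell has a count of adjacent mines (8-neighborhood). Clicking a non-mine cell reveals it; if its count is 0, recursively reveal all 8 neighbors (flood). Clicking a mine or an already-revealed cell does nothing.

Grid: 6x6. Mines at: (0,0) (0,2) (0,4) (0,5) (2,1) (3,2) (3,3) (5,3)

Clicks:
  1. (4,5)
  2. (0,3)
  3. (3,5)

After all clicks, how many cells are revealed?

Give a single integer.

Click 1 (4,5) count=0: revealed 10 new [(1,4) (1,5) (2,4) (2,5) (3,4) (3,5) (4,4) (4,5) (5,4) (5,5)] -> total=10
Click 2 (0,3) count=2: revealed 1 new [(0,3)] -> total=11
Click 3 (3,5) count=0: revealed 0 new [(none)] -> total=11

Answer: 11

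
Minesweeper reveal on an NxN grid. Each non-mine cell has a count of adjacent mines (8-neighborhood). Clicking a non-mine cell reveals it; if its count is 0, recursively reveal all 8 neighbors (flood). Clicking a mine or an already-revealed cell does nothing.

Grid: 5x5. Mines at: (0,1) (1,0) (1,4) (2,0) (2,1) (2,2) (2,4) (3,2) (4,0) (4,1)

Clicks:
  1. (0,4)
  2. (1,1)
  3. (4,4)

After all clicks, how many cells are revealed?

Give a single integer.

Click 1 (0,4) count=1: revealed 1 new [(0,4)] -> total=1
Click 2 (1,1) count=5: revealed 1 new [(1,1)] -> total=2
Click 3 (4,4) count=0: revealed 4 new [(3,3) (3,4) (4,3) (4,4)] -> total=6

Answer: 6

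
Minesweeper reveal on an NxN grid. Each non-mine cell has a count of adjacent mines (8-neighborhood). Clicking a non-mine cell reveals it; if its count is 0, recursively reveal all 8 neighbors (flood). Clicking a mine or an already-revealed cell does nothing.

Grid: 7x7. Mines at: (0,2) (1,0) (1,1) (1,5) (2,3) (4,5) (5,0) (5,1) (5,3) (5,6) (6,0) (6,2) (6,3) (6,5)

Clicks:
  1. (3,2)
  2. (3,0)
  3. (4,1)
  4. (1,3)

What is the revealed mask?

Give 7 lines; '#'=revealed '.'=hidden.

Click 1 (3,2) count=1: revealed 1 new [(3,2)] -> total=1
Click 2 (3,0) count=0: revealed 8 new [(2,0) (2,1) (2,2) (3,0) (3,1) (4,0) (4,1) (4,2)] -> total=9
Click 3 (4,1) count=2: revealed 0 new [(none)] -> total=9
Click 4 (1,3) count=2: revealed 1 new [(1,3)] -> total=10

Answer: .......
...#...
###....
###....
###....
.......
.......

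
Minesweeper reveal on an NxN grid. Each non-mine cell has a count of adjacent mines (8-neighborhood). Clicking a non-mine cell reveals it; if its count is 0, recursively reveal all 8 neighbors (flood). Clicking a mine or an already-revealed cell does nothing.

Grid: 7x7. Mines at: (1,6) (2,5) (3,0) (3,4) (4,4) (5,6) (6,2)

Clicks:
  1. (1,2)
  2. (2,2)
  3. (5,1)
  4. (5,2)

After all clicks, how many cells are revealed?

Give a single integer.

Answer: 26

Derivation:
Click 1 (1,2) count=0: revealed 26 new [(0,0) (0,1) (0,2) (0,3) (0,4) (0,5) (1,0) (1,1) (1,2) (1,3) (1,4) (1,5) (2,0) (2,1) (2,2) (2,3) (2,4) (3,1) (3,2) (3,3) (4,1) (4,2) (4,3) (5,1) (5,2) (5,3)] -> total=26
Click 2 (2,2) count=0: revealed 0 new [(none)] -> total=26
Click 3 (5,1) count=1: revealed 0 new [(none)] -> total=26
Click 4 (5,2) count=1: revealed 0 new [(none)] -> total=26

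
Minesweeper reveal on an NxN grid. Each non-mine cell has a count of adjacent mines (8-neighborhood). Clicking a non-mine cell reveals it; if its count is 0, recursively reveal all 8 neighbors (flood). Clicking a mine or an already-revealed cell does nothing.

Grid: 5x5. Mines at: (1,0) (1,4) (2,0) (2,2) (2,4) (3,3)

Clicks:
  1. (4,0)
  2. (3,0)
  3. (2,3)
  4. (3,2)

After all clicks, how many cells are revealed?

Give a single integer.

Answer: 7

Derivation:
Click 1 (4,0) count=0: revealed 6 new [(3,0) (3,1) (3,2) (4,0) (4,1) (4,2)] -> total=6
Click 2 (3,0) count=1: revealed 0 new [(none)] -> total=6
Click 3 (2,3) count=4: revealed 1 new [(2,3)] -> total=7
Click 4 (3,2) count=2: revealed 0 new [(none)] -> total=7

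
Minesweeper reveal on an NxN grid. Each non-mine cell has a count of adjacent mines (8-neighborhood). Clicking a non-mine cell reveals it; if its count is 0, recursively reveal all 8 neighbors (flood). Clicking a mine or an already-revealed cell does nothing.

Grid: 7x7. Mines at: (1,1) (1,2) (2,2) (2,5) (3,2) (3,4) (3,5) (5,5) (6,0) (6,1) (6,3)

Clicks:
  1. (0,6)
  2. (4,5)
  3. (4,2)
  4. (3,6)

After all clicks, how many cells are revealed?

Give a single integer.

Click 1 (0,6) count=0: revealed 8 new [(0,3) (0,4) (0,5) (0,6) (1,3) (1,4) (1,5) (1,6)] -> total=8
Click 2 (4,5) count=3: revealed 1 new [(4,5)] -> total=9
Click 3 (4,2) count=1: revealed 1 new [(4,2)] -> total=10
Click 4 (3,6) count=2: revealed 1 new [(3,6)] -> total=11

Answer: 11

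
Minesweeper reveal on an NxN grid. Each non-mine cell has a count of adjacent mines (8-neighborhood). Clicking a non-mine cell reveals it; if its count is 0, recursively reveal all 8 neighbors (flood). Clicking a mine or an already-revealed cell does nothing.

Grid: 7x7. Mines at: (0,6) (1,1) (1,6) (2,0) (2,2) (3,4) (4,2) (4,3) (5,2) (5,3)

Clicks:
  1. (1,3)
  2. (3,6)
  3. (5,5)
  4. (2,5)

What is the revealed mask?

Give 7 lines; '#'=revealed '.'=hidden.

Answer: .......
...#...
.....##
.....##
....###
....###
....###

Derivation:
Click 1 (1,3) count=1: revealed 1 new [(1,3)] -> total=1
Click 2 (3,6) count=0: revealed 13 new [(2,5) (2,6) (3,5) (3,6) (4,4) (4,5) (4,6) (5,4) (5,5) (5,6) (6,4) (6,5) (6,6)] -> total=14
Click 3 (5,5) count=0: revealed 0 new [(none)] -> total=14
Click 4 (2,5) count=2: revealed 0 new [(none)] -> total=14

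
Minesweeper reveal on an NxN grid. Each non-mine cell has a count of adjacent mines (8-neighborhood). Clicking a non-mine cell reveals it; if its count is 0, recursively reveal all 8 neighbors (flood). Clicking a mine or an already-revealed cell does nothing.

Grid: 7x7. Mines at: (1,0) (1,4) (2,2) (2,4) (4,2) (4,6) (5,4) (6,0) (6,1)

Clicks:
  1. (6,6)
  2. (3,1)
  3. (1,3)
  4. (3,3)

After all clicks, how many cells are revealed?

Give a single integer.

Answer: 7

Derivation:
Click 1 (6,6) count=0: revealed 4 new [(5,5) (5,6) (6,5) (6,6)] -> total=4
Click 2 (3,1) count=2: revealed 1 new [(3,1)] -> total=5
Click 3 (1,3) count=3: revealed 1 new [(1,3)] -> total=6
Click 4 (3,3) count=3: revealed 1 new [(3,3)] -> total=7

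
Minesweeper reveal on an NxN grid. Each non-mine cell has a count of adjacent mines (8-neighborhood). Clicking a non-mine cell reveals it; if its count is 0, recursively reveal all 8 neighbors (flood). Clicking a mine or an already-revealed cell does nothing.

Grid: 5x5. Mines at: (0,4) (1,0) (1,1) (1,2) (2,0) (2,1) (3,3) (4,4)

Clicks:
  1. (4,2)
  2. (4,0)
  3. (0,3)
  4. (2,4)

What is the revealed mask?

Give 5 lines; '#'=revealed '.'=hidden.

Click 1 (4,2) count=1: revealed 1 new [(4,2)] -> total=1
Click 2 (4,0) count=0: revealed 5 new [(3,0) (3,1) (3,2) (4,0) (4,1)] -> total=6
Click 3 (0,3) count=2: revealed 1 new [(0,3)] -> total=7
Click 4 (2,4) count=1: revealed 1 new [(2,4)] -> total=8

Answer: ...#.
.....
....#
###..
###..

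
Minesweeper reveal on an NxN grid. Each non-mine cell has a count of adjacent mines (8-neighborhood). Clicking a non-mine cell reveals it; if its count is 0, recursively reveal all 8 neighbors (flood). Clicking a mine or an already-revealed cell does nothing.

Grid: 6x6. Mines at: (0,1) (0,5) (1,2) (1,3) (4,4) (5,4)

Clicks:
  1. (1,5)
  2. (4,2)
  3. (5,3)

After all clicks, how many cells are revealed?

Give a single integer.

Click 1 (1,5) count=1: revealed 1 new [(1,5)] -> total=1
Click 2 (4,2) count=0: revealed 18 new [(1,0) (1,1) (2,0) (2,1) (2,2) (2,3) (3,0) (3,1) (3,2) (3,3) (4,0) (4,1) (4,2) (4,3) (5,0) (5,1) (5,2) (5,3)] -> total=19
Click 3 (5,3) count=2: revealed 0 new [(none)] -> total=19

Answer: 19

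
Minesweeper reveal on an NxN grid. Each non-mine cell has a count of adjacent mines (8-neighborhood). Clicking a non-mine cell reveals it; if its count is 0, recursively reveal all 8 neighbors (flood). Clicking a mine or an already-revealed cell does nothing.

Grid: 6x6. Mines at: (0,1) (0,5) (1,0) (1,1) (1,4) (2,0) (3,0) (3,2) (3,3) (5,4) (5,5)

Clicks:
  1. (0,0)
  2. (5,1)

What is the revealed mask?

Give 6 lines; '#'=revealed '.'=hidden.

Click 1 (0,0) count=3: revealed 1 new [(0,0)] -> total=1
Click 2 (5,1) count=0: revealed 8 new [(4,0) (4,1) (4,2) (4,3) (5,0) (5,1) (5,2) (5,3)] -> total=9

Answer: #.....
......
......
......
####..
####..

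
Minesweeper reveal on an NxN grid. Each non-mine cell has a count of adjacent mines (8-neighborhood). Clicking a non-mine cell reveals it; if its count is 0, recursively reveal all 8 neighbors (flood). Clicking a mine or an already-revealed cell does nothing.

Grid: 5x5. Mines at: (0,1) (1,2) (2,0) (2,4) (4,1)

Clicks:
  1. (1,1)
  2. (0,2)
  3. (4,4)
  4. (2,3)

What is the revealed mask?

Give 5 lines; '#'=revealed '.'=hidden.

Answer: ..#..
.#...
...#.
..###
..###

Derivation:
Click 1 (1,1) count=3: revealed 1 new [(1,1)] -> total=1
Click 2 (0,2) count=2: revealed 1 new [(0,2)] -> total=2
Click 3 (4,4) count=0: revealed 6 new [(3,2) (3,3) (3,4) (4,2) (4,3) (4,4)] -> total=8
Click 4 (2,3) count=2: revealed 1 new [(2,3)] -> total=9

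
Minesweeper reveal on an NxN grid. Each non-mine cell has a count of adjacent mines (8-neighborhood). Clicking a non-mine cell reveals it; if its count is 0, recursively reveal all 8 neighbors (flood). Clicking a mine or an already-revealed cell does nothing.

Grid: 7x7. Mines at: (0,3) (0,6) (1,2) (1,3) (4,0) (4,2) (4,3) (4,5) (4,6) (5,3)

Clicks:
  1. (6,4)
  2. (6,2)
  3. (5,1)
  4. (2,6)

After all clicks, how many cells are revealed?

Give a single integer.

Click 1 (6,4) count=1: revealed 1 new [(6,4)] -> total=1
Click 2 (6,2) count=1: revealed 1 new [(6,2)] -> total=2
Click 3 (5,1) count=2: revealed 1 new [(5,1)] -> total=3
Click 4 (2,6) count=0: revealed 9 new [(1,4) (1,5) (1,6) (2,4) (2,5) (2,6) (3,4) (3,5) (3,6)] -> total=12

Answer: 12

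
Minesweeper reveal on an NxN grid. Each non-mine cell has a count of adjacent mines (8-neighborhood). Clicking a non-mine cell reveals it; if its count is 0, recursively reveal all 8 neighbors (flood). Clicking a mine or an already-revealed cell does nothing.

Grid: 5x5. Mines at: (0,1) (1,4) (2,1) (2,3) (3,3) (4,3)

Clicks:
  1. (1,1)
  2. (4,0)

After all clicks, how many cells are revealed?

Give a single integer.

Click 1 (1,1) count=2: revealed 1 new [(1,1)] -> total=1
Click 2 (4,0) count=0: revealed 6 new [(3,0) (3,1) (3,2) (4,0) (4,1) (4,2)] -> total=7

Answer: 7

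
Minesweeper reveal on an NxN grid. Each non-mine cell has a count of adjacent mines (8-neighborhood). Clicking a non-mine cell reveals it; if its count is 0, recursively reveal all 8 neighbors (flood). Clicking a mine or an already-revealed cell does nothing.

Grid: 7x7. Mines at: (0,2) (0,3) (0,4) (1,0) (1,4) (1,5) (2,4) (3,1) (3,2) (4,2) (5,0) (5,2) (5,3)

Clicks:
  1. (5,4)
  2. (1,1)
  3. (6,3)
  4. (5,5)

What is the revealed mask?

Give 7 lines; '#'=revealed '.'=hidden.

Answer: .......
.#.....
.....##
....###
....###
....###
...####

Derivation:
Click 1 (5,4) count=1: revealed 1 new [(5,4)] -> total=1
Click 2 (1,1) count=2: revealed 1 new [(1,1)] -> total=2
Click 3 (6,3) count=2: revealed 1 new [(6,3)] -> total=3
Click 4 (5,5) count=0: revealed 13 new [(2,5) (2,6) (3,4) (3,5) (3,6) (4,4) (4,5) (4,6) (5,5) (5,6) (6,4) (6,5) (6,6)] -> total=16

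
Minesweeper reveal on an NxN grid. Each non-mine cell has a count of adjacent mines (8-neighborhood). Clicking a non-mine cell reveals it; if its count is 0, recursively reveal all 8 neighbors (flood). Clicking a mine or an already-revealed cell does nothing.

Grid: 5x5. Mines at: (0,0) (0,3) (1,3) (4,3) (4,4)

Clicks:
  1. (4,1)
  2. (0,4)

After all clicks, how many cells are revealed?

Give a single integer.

Click 1 (4,1) count=0: revealed 12 new [(1,0) (1,1) (1,2) (2,0) (2,1) (2,2) (3,0) (3,1) (3,2) (4,0) (4,1) (4,2)] -> total=12
Click 2 (0,4) count=2: revealed 1 new [(0,4)] -> total=13

Answer: 13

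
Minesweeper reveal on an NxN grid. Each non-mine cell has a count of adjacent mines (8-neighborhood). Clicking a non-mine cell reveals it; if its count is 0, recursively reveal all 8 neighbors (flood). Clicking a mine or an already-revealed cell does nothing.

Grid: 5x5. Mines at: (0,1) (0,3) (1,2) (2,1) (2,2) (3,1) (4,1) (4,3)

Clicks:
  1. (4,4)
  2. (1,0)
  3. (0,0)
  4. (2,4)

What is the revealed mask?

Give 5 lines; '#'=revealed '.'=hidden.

Answer: #....
#..##
...##
...##
....#

Derivation:
Click 1 (4,4) count=1: revealed 1 new [(4,4)] -> total=1
Click 2 (1,0) count=2: revealed 1 new [(1,0)] -> total=2
Click 3 (0,0) count=1: revealed 1 new [(0,0)] -> total=3
Click 4 (2,4) count=0: revealed 6 new [(1,3) (1,4) (2,3) (2,4) (3,3) (3,4)] -> total=9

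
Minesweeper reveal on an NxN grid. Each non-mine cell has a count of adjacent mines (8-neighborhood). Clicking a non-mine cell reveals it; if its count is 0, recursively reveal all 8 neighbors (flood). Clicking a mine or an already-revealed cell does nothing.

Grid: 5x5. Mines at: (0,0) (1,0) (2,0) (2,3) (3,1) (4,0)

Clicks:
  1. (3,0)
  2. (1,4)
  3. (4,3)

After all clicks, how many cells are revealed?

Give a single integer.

Click 1 (3,0) count=3: revealed 1 new [(3,0)] -> total=1
Click 2 (1,4) count=1: revealed 1 new [(1,4)] -> total=2
Click 3 (4,3) count=0: revealed 6 new [(3,2) (3,3) (3,4) (4,2) (4,3) (4,4)] -> total=8

Answer: 8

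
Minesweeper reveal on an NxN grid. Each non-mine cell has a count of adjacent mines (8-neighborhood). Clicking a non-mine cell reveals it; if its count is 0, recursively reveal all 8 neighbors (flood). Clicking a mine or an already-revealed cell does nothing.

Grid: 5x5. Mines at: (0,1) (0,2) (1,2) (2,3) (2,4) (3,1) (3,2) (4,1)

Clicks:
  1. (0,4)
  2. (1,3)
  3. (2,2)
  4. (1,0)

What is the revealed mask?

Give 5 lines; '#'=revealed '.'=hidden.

Answer: ...##
#..##
..#..
.....
.....

Derivation:
Click 1 (0,4) count=0: revealed 4 new [(0,3) (0,4) (1,3) (1,4)] -> total=4
Click 2 (1,3) count=4: revealed 0 new [(none)] -> total=4
Click 3 (2,2) count=4: revealed 1 new [(2,2)] -> total=5
Click 4 (1,0) count=1: revealed 1 new [(1,0)] -> total=6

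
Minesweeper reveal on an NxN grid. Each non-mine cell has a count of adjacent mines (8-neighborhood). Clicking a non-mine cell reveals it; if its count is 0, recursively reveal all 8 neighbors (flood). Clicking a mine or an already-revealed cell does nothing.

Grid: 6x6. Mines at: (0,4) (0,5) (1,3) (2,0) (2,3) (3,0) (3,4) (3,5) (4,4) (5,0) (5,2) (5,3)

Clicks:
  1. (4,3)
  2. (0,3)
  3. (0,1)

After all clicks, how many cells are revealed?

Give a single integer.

Click 1 (4,3) count=4: revealed 1 new [(4,3)] -> total=1
Click 2 (0,3) count=2: revealed 1 new [(0,3)] -> total=2
Click 3 (0,1) count=0: revealed 6 new [(0,0) (0,1) (0,2) (1,0) (1,1) (1,2)] -> total=8

Answer: 8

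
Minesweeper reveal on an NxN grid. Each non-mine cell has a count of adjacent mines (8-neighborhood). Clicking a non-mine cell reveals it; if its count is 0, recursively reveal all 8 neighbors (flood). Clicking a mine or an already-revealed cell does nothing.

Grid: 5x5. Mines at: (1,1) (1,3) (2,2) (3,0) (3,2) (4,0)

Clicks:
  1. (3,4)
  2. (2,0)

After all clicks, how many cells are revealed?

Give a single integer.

Click 1 (3,4) count=0: revealed 6 new [(2,3) (2,4) (3,3) (3,4) (4,3) (4,4)] -> total=6
Click 2 (2,0) count=2: revealed 1 new [(2,0)] -> total=7

Answer: 7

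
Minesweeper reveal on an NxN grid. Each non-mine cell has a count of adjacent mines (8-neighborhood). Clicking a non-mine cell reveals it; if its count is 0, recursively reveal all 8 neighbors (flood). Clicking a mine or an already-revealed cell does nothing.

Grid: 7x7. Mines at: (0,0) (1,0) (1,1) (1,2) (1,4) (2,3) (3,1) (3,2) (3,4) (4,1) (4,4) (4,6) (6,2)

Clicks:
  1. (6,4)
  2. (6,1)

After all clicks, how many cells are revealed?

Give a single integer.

Click 1 (6,4) count=0: revealed 8 new [(5,3) (5,4) (5,5) (5,6) (6,3) (6,4) (6,5) (6,6)] -> total=8
Click 2 (6,1) count=1: revealed 1 new [(6,1)] -> total=9

Answer: 9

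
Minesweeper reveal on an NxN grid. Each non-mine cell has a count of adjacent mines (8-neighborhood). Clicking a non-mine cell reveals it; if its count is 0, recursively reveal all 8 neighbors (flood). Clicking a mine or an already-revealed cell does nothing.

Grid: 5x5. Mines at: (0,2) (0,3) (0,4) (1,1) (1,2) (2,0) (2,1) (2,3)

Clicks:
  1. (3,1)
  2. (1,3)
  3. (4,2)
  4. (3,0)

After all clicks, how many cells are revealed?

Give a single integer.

Click 1 (3,1) count=2: revealed 1 new [(3,1)] -> total=1
Click 2 (1,3) count=5: revealed 1 new [(1,3)] -> total=2
Click 3 (4,2) count=0: revealed 9 new [(3,0) (3,2) (3,3) (3,4) (4,0) (4,1) (4,2) (4,3) (4,4)] -> total=11
Click 4 (3,0) count=2: revealed 0 new [(none)] -> total=11

Answer: 11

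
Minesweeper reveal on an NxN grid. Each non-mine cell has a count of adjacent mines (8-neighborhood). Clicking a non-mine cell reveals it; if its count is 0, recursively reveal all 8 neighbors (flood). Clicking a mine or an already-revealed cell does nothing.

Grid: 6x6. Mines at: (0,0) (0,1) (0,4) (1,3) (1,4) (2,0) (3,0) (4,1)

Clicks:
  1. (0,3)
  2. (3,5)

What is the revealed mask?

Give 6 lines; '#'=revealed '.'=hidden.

Click 1 (0,3) count=3: revealed 1 new [(0,3)] -> total=1
Click 2 (3,5) count=0: revealed 16 new [(2,2) (2,3) (2,4) (2,5) (3,2) (3,3) (3,4) (3,5) (4,2) (4,3) (4,4) (4,5) (5,2) (5,3) (5,4) (5,5)] -> total=17

Answer: ...#..
......
..####
..####
..####
..####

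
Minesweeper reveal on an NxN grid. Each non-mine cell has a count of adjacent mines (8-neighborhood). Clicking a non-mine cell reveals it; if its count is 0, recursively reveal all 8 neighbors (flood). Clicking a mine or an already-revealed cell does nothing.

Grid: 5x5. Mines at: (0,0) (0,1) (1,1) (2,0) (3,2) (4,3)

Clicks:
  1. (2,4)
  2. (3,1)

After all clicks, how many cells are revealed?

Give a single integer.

Click 1 (2,4) count=0: revealed 11 new [(0,2) (0,3) (0,4) (1,2) (1,3) (1,4) (2,2) (2,3) (2,4) (3,3) (3,4)] -> total=11
Click 2 (3,1) count=2: revealed 1 new [(3,1)] -> total=12

Answer: 12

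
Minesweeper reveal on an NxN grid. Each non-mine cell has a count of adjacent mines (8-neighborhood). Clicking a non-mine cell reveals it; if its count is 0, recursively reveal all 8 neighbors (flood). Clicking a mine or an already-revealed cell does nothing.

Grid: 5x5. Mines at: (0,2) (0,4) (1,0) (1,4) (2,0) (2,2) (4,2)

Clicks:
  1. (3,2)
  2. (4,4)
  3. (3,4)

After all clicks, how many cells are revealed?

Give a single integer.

Answer: 7

Derivation:
Click 1 (3,2) count=2: revealed 1 new [(3,2)] -> total=1
Click 2 (4,4) count=0: revealed 6 new [(2,3) (2,4) (3,3) (3,4) (4,3) (4,4)] -> total=7
Click 3 (3,4) count=0: revealed 0 new [(none)] -> total=7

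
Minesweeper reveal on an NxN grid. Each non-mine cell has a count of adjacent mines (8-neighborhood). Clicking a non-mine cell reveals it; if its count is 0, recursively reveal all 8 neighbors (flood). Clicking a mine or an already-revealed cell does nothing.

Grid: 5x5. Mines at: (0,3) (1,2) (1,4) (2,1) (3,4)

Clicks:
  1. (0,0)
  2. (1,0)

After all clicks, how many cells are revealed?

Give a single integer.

Answer: 4

Derivation:
Click 1 (0,0) count=0: revealed 4 new [(0,0) (0,1) (1,0) (1,1)] -> total=4
Click 2 (1,0) count=1: revealed 0 new [(none)] -> total=4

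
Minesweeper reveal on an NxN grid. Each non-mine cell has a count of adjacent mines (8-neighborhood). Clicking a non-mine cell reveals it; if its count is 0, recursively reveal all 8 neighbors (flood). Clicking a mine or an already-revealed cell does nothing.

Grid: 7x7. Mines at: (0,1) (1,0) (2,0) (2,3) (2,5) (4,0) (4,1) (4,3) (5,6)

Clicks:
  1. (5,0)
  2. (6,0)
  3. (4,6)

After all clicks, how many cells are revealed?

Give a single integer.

Answer: 13

Derivation:
Click 1 (5,0) count=2: revealed 1 new [(5,0)] -> total=1
Click 2 (6,0) count=0: revealed 11 new [(5,1) (5,2) (5,3) (5,4) (5,5) (6,0) (6,1) (6,2) (6,3) (6,4) (6,5)] -> total=12
Click 3 (4,6) count=1: revealed 1 new [(4,6)] -> total=13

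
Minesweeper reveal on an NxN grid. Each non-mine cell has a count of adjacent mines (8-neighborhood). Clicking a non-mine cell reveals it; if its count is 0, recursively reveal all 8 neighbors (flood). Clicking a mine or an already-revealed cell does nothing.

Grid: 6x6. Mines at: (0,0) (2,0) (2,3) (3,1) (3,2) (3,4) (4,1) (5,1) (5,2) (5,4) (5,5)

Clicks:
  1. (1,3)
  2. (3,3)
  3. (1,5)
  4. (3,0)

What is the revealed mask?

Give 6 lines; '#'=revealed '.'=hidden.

Click 1 (1,3) count=1: revealed 1 new [(1,3)] -> total=1
Click 2 (3,3) count=3: revealed 1 new [(3,3)] -> total=2
Click 3 (1,5) count=0: revealed 11 new [(0,1) (0,2) (0,3) (0,4) (0,5) (1,1) (1,2) (1,4) (1,5) (2,4) (2,5)] -> total=13
Click 4 (3,0) count=3: revealed 1 new [(3,0)] -> total=14

Answer: .#####
.#####
....##
#..#..
......
......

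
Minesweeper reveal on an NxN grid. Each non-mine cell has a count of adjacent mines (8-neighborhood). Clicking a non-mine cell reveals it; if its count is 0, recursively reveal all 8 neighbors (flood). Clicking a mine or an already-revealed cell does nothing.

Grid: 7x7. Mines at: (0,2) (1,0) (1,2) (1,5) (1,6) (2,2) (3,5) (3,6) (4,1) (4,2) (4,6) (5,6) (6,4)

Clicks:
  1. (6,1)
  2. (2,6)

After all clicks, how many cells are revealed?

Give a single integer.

Answer: 9

Derivation:
Click 1 (6,1) count=0: revealed 8 new [(5,0) (5,1) (5,2) (5,3) (6,0) (6,1) (6,2) (6,3)] -> total=8
Click 2 (2,6) count=4: revealed 1 new [(2,6)] -> total=9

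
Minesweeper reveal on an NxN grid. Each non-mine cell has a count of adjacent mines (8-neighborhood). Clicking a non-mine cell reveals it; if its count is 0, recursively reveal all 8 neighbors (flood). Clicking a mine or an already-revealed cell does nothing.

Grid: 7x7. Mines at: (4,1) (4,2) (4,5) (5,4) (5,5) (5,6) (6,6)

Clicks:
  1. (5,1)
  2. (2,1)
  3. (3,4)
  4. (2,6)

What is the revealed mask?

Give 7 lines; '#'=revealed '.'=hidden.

Click 1 (5,1) count=2: revealed 1 new [(5,1)] -> total=1
Click 2 (2,1) count=0: revealed 28 new [(0,0) (0,1) (0,2) (0,3) (0,4) (0,5) (0,6) (1,0) (1,1) (1,2) (1,3) (1,4) (1,5) (1,6) (2,0) (2,1) (2,2) (2,3) (2,4) (2,5) (2,6) (3,0) (3,1) (3,2) (3,3) (3,4) (3,5) (3,6)] -> total=29
Click 3 (3,4) count=1: revealed 0 new [(none)] -> total=29
Click 4 (2,6) count=0: revealed 0 new [(none)] -> total=29

Answer: #######
#######
#######
#######
.......
.#.....
.......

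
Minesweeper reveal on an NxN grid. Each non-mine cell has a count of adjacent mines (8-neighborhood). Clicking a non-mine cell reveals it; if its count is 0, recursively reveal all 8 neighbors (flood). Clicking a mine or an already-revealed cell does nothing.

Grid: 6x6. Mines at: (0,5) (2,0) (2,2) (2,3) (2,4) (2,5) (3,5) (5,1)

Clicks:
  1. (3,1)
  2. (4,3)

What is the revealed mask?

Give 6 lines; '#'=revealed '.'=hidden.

Click 1 (3,1) count=2: revealed 1 new [(3,1)] -> total=1
Click 2 (4,3) count=0: revealed 11 new [(3,2) (3,3) (3,4) (4,2) (4,3) (4,4) (4,5) (5,2) (5,3) (5,4) (5,5)] -> total=12

Answer: ......
......
......
.####.
..####
..####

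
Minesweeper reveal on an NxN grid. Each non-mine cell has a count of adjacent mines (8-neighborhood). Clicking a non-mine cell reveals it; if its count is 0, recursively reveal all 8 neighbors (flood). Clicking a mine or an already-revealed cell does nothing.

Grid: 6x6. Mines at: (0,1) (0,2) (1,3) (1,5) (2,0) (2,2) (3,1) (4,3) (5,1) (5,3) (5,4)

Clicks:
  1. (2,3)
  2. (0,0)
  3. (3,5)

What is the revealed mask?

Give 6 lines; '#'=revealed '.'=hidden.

Answer: #.....
......
...###
....##
....##
......

Derivation:
Click 1 (2,3) count=2: revealed 1 new [(2,3)] -> total=1
Click 2 (0,0) count=1: revealed 1 new [(0,0)] -> total=2
Click 3 (3,5) count=0: revealed 6 new [(2,4) (2,5) (3,4) (3,5) (4,4) (4,5)] -> total=8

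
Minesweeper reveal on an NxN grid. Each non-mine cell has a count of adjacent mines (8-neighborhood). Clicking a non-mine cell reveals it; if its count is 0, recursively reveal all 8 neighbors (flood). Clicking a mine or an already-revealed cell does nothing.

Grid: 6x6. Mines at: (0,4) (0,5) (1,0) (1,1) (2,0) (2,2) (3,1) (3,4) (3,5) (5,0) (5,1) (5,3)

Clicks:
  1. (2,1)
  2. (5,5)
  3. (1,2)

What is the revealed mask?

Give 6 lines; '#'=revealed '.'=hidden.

Answer: ......
..#...
.#....
......
....##
....##

Derivation:
Click 1 (2,1) count=5: revealed 1 new [(2,1)] -> total=1
Click 2 (5,5) count=0: revealed 4 new [(4,4) (4,5) (5,4) (5,5)] -> total=5
Click 3 (1,2) count=2: revealed 1 new [(1,2)] -> total=6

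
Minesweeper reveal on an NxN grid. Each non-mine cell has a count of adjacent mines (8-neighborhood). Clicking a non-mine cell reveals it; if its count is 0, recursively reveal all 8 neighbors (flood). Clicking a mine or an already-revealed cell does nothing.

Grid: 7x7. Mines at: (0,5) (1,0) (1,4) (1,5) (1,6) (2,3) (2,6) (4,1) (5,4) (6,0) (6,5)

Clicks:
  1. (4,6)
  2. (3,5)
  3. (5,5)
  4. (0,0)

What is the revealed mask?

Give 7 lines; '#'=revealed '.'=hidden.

Answer: #......
.......
.......
.....##
.....##
.....##
.......

Derivation:
Click 1 (4,6) count=0: revealed 6 new [(3,5) (3,6) (4,5) (4,6) (5,5) (5,6)] -> total=6
Click 2 (3,5) count=1: revealed 0 new [(none)] -> total=6
Click 3 (5,5) count=2: revealed 0 new [(none)] -> total=6
Click 4 (0,0) count=1: revealed 1 new [(0,0)] -> total=7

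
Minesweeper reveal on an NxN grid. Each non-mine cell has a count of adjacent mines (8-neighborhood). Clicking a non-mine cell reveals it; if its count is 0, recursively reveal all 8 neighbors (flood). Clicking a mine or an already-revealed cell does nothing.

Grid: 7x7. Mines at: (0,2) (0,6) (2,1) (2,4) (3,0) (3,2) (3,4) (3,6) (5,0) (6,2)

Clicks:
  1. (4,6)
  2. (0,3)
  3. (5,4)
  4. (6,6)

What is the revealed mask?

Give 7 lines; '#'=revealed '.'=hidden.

Answer: ...#...
.......
.......
.......
...####
...####
...####

Derivation:
Click 1 (4,6) count=1: revealed 1 new [(4,6)] -> total=1
Click 2 (0,3) count=1: revealed 1 new [(0,3)] -> total=2
Click 3 (5,4) count=0: revealed 11 new [(4,3) (4,4) (4,5) (5,3) (5,4) (5,5) (5,6) (6,3) (6,4) (6,5) (6,6)] -> total=13
Click 4 (6,6) count=0: revealed 0 new [(none)] -> total=13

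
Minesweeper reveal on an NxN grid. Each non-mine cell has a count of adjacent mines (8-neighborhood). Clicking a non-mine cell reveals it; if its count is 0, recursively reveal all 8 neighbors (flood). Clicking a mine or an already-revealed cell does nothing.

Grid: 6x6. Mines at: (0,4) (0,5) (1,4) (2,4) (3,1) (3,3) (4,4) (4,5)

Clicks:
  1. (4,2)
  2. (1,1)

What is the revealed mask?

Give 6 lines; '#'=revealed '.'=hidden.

Answer: ####..
####..
####..
......
..#...
......

Derivation:
Click 1 (4,2) count=2: revealed 1 new [(4,2)] -> total=1
Click 2 (1,1) count=0: revealed 12 new [(0,0) (0,1) (0,2) (0,3) (1,0) (1,1) (1,2) (1,3) (2,0) (2,1) (2,2) (2,3)] -> total=13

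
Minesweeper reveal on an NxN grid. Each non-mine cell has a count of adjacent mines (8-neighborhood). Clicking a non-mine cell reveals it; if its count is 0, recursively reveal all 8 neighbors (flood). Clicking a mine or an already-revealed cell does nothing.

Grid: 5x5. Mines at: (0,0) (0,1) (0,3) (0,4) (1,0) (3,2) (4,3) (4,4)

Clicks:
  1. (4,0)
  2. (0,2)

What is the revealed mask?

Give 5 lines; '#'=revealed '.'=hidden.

Answer: ..#..
.....
##...
##...
##...

Derivation:
Click 1 (4,0) count=0: revealed 6 new [(2,0) (2,1) (3,0) (3,1) (4,0) (4,1)] -> total=6
Click 2 (0,2) count=2: revealed 1 new [(0,2)] -> total=7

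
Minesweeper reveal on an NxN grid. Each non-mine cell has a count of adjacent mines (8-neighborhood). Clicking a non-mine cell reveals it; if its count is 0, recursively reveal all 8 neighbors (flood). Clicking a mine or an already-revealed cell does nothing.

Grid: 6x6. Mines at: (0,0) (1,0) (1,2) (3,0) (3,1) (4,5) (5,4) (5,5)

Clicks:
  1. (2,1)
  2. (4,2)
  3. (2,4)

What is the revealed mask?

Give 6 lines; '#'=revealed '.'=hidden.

Answer: ...###
...###
.#####
..####
..###.
......

Derivation:
Click 1 (2,1) count=4: revealed 1 new [(2,1)] -> total=1
Click 2 (4,2) count=1: revealed 1 new [(4,2)] -> total=2
Click 3 (2,4) count=0: revealed 16 new [(0,3) (0,4) (0,5) (1,3) (1,4) (1,5) (2,2) (2,3) (2,4) (2,5) (3,2) (3,3) (3,4) (3,5) (4,3) (4,4)] -> total=18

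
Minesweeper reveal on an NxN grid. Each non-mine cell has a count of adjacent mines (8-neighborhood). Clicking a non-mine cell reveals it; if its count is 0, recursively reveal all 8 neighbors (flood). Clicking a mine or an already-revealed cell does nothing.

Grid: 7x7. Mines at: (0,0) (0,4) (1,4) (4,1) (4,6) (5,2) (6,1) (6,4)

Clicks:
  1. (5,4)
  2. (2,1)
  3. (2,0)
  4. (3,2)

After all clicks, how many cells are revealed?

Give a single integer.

Click 1 (5,4) count=1: revealed 1 new [(5,4)] -> total=1
Click 2 (2,1) count=0: revealed 25 new [(0,1) (0,2) (0,3) (1,0) (1,1) (1,2) (1,3) (2,0) (2,1) (2,2) (2,3) (2,4) (2,5) (3,0) (3,1) (3,2) (3,3) (3,4) (3,5) (4,2) (4,3) (4,4) (4,5) (5,3) (5,5)] -> total=26
Click 3 (2,0) count=0: revealed 0 new [(none)] -> total=26
Click 4 (3,2) count=1: revealed 0 new [(none)] -> total=26

Answer: 26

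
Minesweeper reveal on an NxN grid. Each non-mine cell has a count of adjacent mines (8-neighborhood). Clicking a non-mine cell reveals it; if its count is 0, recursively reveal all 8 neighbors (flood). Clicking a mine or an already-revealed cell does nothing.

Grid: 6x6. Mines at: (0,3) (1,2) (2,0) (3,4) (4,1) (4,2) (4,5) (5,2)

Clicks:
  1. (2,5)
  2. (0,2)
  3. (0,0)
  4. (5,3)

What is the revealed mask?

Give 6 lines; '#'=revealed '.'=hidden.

Click 1 (2,5) count=1: revealed 1 new [(2,5)] -> total=1
Click 2 (0,2) count=2: revealed 1 new [(0,2)] -> total=2
Click 3 (0,0) count=0: revealed 4 new [(0,0) (0,1) (1,0) (1,1)] -> total=6
Click 4 (5,3) count=2: revealed 1 new [(5,3)] -> total=7

Answer: ###...
##....
.....#
......
......
...#..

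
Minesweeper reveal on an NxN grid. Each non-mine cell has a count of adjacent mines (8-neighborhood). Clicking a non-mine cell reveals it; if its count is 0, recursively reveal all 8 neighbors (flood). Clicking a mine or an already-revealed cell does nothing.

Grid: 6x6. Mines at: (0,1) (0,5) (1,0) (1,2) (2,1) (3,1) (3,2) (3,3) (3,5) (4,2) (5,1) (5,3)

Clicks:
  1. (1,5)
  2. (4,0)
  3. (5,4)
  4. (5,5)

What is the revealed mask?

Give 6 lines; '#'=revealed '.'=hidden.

Answer: ......
.....#
......
......
#...##
....##

Derivation:
Click 1 (1,5) count=1: revealed 1 new [(1,5)] -> total=1
Click 2 (4,0) count=2: revealed 1 new [(4,0)] -> total=2
Click 3 (5,4) count=1: revealed 1 new [(5,4)] -> total=3
Click 4 (5,5) count=0: revealed 3 new [(4,4) (4,5) (5,5)] -> total=6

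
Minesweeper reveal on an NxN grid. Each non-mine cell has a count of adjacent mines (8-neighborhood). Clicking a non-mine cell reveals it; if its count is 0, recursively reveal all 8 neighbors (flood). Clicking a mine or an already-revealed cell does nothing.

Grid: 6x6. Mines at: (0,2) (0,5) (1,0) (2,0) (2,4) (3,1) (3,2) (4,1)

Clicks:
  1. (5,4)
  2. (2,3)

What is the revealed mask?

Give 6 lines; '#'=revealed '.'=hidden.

Click 1 (5,4) count=0: revealed 11 new [(3,3) (3,4) (3,5) (4,2) (4,3) (4,4) (4,5) (5,2) (5,3) (5,4) (5,5)] -> total=11
Click 2 (2,3) count=2: revealed 1 new [(2,3)] -> total=12

Answer: ......
......
...#..
...###
..####
..####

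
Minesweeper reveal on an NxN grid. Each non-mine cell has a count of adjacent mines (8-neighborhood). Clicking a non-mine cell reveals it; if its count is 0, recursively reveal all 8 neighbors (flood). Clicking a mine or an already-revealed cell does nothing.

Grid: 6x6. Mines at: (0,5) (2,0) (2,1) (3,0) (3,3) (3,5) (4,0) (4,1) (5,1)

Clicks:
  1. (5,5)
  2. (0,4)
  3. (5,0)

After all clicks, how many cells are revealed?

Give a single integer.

Answer: 10

Derivation:
Click 1 (5,5) count=0: revealed 8 new [(4,2) (4,3) (4,4) (4,5) (5,2) (5,3) (5,4) (5,5)] -> total=8
Click 2 (0,4) count=1: revealed 1 new [(0,4)] -> total=9
Click 3 (5,0) count=3: revealed 1 new [(5,0)] -> total=10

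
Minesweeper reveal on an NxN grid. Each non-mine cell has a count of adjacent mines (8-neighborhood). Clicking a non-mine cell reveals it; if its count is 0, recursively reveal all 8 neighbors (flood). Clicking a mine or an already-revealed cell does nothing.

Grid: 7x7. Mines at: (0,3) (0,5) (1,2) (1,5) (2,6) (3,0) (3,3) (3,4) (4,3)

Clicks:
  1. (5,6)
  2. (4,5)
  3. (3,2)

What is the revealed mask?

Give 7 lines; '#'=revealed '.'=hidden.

Answer: .......
.......
.......
..#..##
###.###
#######
#######

Derivation:
Click 1 (5,6) count=0: revealed 22 new [(3,5) (3,6) (4,0) (4,1) (4,2) (4,4) (4,5) (4,6) (5,0) (5,1) (5,2) (5,3) (5,4) (5,5) (5,6) (6,0) (6,1) (6,2) (6,3) (6,4) (6,5) (6,6)] -> total=22
Click 2 (4,5) count=1: revealed 0 new [(none)] -> total=22
Click 3 (3,2) count=2: revealed 1 new [(3,2)] -> total=23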